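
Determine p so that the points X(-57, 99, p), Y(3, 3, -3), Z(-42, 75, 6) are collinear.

9

Direction YZ = (-45, 72, 9). From the x-coordinate of X, the parameter along the line is τ = (-57 − 3)/(-45) = 4/3.
Then p = (-3) + 4/3·(9) = 9.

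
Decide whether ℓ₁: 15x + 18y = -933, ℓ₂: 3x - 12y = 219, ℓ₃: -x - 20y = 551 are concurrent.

Intersecting ℓ₁ and ℓ₂: solving the 2×2 system gives (x, y) = (-31, -26).
Substitute into ℓ₃: (-1)(-31) + (-20)(-26) = 551.
This equals 551, so (-31, -26) lies on all three lines and they are concurrent.

Yes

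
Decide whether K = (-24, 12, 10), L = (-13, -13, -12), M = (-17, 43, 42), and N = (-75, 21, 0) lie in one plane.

No

The four points are coplanar iff the 3×3 determinant with rows KL, KM, KN is zero.
Rows: (11, -25, -22), (7, 31, 32), (-51, 9, -10).
Expanding along the first row: (11)(-598) − (-25)(1562) + (-22)(1644) = -3696.
Nonzero ⇒ not coplanar.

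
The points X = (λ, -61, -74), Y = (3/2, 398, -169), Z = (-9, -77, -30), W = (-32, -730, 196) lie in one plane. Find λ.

1

The points are coplanar iff XY · (XZ × XW) = 0.
Expanding, this is linear in λ: (16583)λ + (-16583) = 0.
So λ = 1.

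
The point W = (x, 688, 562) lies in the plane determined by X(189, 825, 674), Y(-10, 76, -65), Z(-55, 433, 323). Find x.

Coplanarity requires XY · (XZ × XW) = 0.
XY = (-199, -749, -739), XZ = (-244, -392, -351); the triple product is linear in x with coefficient -26789 and constant term 1660918.
Setting it to zero: x = 62.

62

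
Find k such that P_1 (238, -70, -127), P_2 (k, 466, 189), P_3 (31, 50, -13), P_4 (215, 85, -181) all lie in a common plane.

-452

Coplanarity ⇔ det[P_1P_2; P_1P_3; P_1P_4] = 0.
Expanding, this is linear in k: (-24150)k + (-10915800) = 0.
So k = -452.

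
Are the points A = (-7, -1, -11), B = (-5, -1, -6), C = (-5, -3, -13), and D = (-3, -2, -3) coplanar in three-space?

A normal to the plane through A, B, C is n = AB × AC = (10, 14, -4).
The plane has equation n·P = -40. For D: n·D = -46.
-46 ≠ -40, so D is off the plane.

No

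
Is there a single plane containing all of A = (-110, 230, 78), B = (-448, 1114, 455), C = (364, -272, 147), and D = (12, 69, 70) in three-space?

With A as base: AB = (-338, 884, 377), AC = (474, -502, 69), AD = (122, -161, -8).
AC × AD = (15125, 12210, -15070).
AB · (AC × AD) = 0.
The scalar triple product vanishes, so the four points are coplanar.

Yes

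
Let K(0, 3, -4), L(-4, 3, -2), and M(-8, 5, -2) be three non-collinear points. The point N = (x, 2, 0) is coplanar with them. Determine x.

-6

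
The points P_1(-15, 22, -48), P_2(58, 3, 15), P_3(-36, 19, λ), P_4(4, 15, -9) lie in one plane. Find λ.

27

Coplanarity ⇔ det[P_1P_2; P_1P_3; P_1P_4] = 0.
Expanding, this is linear in λ: (150)λ + (-4050) = 0.
So λ = 27.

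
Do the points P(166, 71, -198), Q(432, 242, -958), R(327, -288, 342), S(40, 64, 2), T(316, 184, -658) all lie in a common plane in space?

The plane through P, Q, R has normal n = PQ × PR = (-180500, -266000, -123025) and equation n·X = -24490050.
Checking the remaining points: n·S = -24490050, n·T = -25031550.
Since n·T = -25031550 ≠ -24490050, T is off the plane and the points are not all coplanar.

No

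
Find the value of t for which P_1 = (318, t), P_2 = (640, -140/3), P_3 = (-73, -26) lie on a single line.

-112/3

The three points are collinear iff det[P_1P_2; P_1P_3] = 0.
This determinant is linear in t: (-713)t + (-79856/3) = 0, so t = -112/3.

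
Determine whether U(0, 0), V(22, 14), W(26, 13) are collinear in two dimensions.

UV = (22, 14), UW = (26, 13).
det[UV; UW] = (22)(13) − (14)(26) = -78.
The determinant is nonzero, so they are not collinear.

No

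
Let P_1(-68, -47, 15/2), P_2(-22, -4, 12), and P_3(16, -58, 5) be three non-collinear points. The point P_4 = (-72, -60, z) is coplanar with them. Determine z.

6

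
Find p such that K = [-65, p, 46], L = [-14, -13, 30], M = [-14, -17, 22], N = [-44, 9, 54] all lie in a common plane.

Coplanarity ⇔ det[KL; KM; KN] = 0.
Expanding, this is linear in p: (-240)p + (2880) = 0.
So p = 12.

12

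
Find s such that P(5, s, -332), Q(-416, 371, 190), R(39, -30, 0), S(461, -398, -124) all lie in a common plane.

-26

The points are coplanar iff PQ · (PR × PS) = 0.
Expanding, this is linear in s: (23760)s + (617760) = 0.
So s = -26.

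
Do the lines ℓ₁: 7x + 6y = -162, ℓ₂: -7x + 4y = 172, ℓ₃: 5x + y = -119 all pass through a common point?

Lines aᵢx + bᵢy = cᵢ with pairwise distinct directions are concurrent exactly when det[aᵢ bᵢ cᵢ] = 0.
Here the determinant is 0.
It vanishes, so the lines are concurrent at (-24, 1).

Yes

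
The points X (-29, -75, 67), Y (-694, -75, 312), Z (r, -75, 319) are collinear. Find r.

Collinearity requires XY × XZ = 0; each component is linear in r.
The y-component gives (245)r + (174685) = 0, so r = -713.
The remaining components then also vanish.

-713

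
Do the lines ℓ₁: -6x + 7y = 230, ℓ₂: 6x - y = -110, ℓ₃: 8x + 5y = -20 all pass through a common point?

Intersecting ℓ₁ and ℓ₂: solving the 2×2 system gives (x, y) = (-15, 20).
Substitute into ℓ₃: (8)(-15) + (5)(20) = -20.
This equals -20, so (-15, 20) lies on all three lines and they are concurrent.

Yes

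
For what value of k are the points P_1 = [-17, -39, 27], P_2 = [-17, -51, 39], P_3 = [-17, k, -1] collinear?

-11

Direction P_1P_2 = (0, -12, 12). From the z-coordinate of P_3, the parameter along the line is τ = (-1 − 27)/12 = -7/3.
Then k = (-39) + (-7/3)·(-12) = -11.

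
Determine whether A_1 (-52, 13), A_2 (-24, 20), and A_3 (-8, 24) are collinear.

A_1A_2 = (28, 7), A_1A_3 = (44, 11).
det[A_1A_2; A_1A_3] = (28)(11) − (7)(44) = 0.
The determinant is zero, so the points are collinear.

Yes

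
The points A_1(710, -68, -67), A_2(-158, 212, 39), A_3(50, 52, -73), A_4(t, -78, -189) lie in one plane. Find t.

Normal to plane A_1A_2A_3: n = (-14400, -75168, 80640); plane equation n·P = -10515456.
Requiring n·A_4 = -10515456: (-14400)t + (-9377856) = -10515456.
So t = 79.

79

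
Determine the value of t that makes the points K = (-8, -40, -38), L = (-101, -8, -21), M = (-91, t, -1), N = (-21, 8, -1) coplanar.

16

Coplanarity ⇔ det[KL; KM; KN] = 0.
Expanding, this is linear in t: (-3220)t + (51520) = 0.
So t = 16.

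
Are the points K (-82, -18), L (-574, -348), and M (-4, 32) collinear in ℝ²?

KL = (-492, -330), KM = (78, 50).
Twice the signed area of △KLM is (-492)(50) − (-330)(78) = 1140.
The area is nonzero, so the three points are not collinear.

No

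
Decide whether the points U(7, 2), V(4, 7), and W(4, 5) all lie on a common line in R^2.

UV = (-3, 5), UW = (-3, 3).
If collinear, UW would be a scalar multiple of UV. But (-3)·(3) ≠ (5)·(-3) (difference 6), so they are not parallel; the points are not collinear.

No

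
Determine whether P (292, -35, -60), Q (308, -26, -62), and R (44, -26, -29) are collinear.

PQ = (16, 9, -2), PR = (-248, 9, 31).
Comparing components 2 and 3: (9)(31) − (-2)(9) = 297 ≠ 0, so PQ and PR are not parallel and the points are not collinear.

No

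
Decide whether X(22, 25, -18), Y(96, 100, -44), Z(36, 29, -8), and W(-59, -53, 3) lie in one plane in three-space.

No

The four points are coplanar iff the 3×3 determinant with rows XY, XZ, XW is zero.
Rows: (74, 75, -26), (14, 4, 10), (-81, -78, 21).
Expanding along the first row: (74)(864) − (75)(1104) + (-26)(-768) = 1104.
Nonzero ⇒ not coplanar.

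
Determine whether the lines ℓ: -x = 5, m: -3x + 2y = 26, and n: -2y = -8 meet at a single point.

Lines aᵢx + bᵢy = cᵢ with pairwise distinct directions are concurrent exactly when det[aᵢ bᵢ cᵢ] = 0.
Here the determinant is -6.
Nonzero, so no common point exists.

No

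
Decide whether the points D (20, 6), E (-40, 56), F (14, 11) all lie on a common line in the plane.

DE = (-60, 50), DF = (-6, 5).
Twice the signed area of △DEF is (-60)(5) − (50)(-6) = 0.
The triangle is degenerate (zero area), so the points are collinear.

Yes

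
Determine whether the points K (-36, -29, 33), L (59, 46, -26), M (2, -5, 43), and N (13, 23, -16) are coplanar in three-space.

The four points are coplanar iff the 3×3 determinant with rows KL, KM, KN is zero.
Rows: (95, 75, -59), (38, 24, 10), (49, 52, -49).
Expanding along the first row: (95)(-1696) − (75)(-2352) + (-59)(800) = -31920.
Nonzero ⇒ not coplanar.

No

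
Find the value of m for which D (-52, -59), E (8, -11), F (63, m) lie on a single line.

The three points are collinear iff det[DE; DF] = 0.
This determinant is linear in m: (60)m + (-1980) = 0, so m = 33.

33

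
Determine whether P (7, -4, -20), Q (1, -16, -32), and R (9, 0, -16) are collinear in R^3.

PQ = (-6, -12, -12), PR = (2, 4, 4).
Each component of PR is -1/3 times the corresponding component of PQ, so PR = -1/3·PQ and the points are collinear.

Yes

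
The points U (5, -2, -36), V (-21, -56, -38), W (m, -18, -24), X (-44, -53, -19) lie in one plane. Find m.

Normal to plane UVX: n = (-1020, 540, -1320); plane equation n·P = 41340.
Requiring n·W = 41340: (-1020)m + (21960) = 41340.
So m = -19.

-19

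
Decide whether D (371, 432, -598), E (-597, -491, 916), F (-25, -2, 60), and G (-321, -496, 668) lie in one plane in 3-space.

Yes

A normal to the plane through D, E, F is n = DE × DF = (49742, 37400, 54604).
The plane has equation n·P = 1957890. For G: n·G = 1957890.
Equal, so G lies in the plane and all four are coplanar.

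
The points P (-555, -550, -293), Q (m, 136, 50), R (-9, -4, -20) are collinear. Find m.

131

Collinearity requires PQ × PR = 0; each component is linear in m.
The y-component gives (-273)m + (35763) = 0, so m = 131.
The remaining components then also vanish.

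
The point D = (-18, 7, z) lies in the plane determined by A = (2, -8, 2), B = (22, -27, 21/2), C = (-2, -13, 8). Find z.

-3

The plane through A, B, C has equation −(143/2)x − 154y − 176z = 737.
Substituting D: (-176)z + (209) = 737, so z = -3.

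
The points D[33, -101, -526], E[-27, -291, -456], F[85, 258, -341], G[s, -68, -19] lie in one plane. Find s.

-57

Normal to plane DEF: n = (-60280, 14740, -11660); plane equation n·P = 2655180.
Requiring n·G = 2655180: (-60280)s + (-780780) = 2655180.
So s = -57.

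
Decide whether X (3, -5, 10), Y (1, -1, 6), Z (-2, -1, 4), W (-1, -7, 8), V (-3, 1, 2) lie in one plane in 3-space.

No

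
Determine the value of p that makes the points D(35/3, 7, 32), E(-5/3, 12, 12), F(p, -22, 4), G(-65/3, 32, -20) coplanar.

Normal to plane DEG: n = (240, -80/3, -500/3); plane equation n·P = -2720.
Requiring n·F = -2720: (240)p + (-80) = -2720.
So p = -11.

-11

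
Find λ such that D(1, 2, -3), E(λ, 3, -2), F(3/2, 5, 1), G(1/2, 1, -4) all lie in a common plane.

Coplanarity ⇔ det[DE; DF; DG] = 0.
Expanding, this is linear in λ: (1)λ + (-3/2) = 0.
So λ = 3/2.

3/2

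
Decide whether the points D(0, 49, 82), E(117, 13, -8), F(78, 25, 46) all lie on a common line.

DE = (117, -36, -90), DF = (78, -24, -36).
DE × DF = (-864, -2808, 0).
The cross product is nonzero, so the points do not lie on one line.

No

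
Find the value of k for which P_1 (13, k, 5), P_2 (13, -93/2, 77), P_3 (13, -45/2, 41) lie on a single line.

Collinearity requires P_1P_2 × P_1P_3 = 0; each component is linear in k.
The x-component gives (36)k + (-54) = 0, so k = 3/2.
The remaining components then also vanish.

3/2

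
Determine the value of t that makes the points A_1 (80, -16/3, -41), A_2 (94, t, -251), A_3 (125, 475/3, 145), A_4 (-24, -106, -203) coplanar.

-232

Coplanarity ⇔ det[A_1A_2; A_1A_3; A_1A_4] = 0.
Expanding, this is linear in t: (-12054)t + (-2796528) = 0.
So t = -232.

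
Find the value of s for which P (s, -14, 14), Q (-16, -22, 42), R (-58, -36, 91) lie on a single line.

8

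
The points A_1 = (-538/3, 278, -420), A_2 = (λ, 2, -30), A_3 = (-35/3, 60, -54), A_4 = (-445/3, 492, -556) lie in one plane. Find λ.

-94/3

Normal to plane A_1A_3A_4: n = (-48676, 102446/3, 127916/3); plane equation n·P = 942956/3.
Requiring n·A_2 = 942956/3: (-48676)λ + (-3632588/3) = 942956/3.
So λ = -94/3.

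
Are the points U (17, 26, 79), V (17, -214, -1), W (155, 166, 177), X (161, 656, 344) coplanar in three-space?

With U as base: UV = (0, -240, -80), UW = (138, 140, 98), UX = (144, 630, 265).
UW × UX = (-24640, -22458, 66780).
UV · (UW × UX) = 47520.
Since 47520 ≠ 0, the four points are not coplanar.

No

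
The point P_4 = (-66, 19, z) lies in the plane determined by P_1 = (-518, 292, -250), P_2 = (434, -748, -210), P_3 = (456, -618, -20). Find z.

A normal to the plane is n = P_1P_2 × P_1P_3 = (-202800, -180000, 146640).
P_4 lies in the plane iff n · P_1P_4 = 0.
This gives (146640)z + (-5865600) = 0, so z = 40.

40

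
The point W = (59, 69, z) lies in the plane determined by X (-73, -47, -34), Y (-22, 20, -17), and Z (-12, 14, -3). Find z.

42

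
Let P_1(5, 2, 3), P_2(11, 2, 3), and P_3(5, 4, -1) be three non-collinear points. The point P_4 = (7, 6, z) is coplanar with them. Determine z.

-5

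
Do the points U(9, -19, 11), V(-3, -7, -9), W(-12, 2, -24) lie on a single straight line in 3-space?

UV = (-12, 12, -20), UW = (-21, 21, -35).
Each component of UW is 7/4 times the corresponding component of UV, so UW = 7/4·UV and the points are collinear.

Yes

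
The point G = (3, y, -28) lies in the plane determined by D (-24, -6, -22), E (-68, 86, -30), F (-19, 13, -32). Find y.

A normal to the plane is n = DE × DF = (-768, -480, -1296).
G lies in the plane iff n · DG = 0.
This gives (-480)y + (-15840) = 0, so y = -33.

-33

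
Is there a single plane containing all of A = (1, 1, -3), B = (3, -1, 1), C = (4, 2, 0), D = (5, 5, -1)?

Yes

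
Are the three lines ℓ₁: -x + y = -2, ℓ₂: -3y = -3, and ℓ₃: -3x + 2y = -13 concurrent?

Intersecting ℓ₁ and ℓ₂: solving the 2×2 system gives (x, y) = (3, 1).
Substitute into ℓ₃: (-3)(3) + (2)(1) = -7.
But ℓ₃ requires -13 ≠ -7, so the three lines have no common point.

No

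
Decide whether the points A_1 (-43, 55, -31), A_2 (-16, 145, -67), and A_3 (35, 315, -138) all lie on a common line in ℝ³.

A_1A_2 = (27, 90, -36), A_1A_3 = (78, 260, -107).
A_1A_2 × A_1A_3 = (-270, 81, 0).
The cross product is nonzero, so the points do not lie on one line.

No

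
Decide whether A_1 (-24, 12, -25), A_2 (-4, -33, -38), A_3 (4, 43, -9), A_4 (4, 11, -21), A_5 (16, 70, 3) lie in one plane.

No

The plane through A_1, A_2, A_3 has normal n = A_1A_2 × A_1A_3 = (-317, -684, 1880) and equation n·P = -47600.
Checking the remaining points: n·A_4 = -48272, n·A_5 = -47312.
Since n·A_4 = -48272 ≠ -47600, A_4 is off the plane and the points are not all coplanar.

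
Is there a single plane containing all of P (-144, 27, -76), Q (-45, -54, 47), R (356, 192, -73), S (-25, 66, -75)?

The four points are coplanar iff the 3×3 determinant with rows PQ, PR, PS is zero.
Rows: (99, -81, 123), (500, 165, 3), (119, 39, 1).
Expanding along the first row: (99)(48) − (-81)(143) + (123)(-135) = -270.
Nonzero ⇒ not coplanar.

No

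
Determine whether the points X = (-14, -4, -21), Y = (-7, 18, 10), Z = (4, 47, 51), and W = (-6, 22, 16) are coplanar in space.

With X as base: XY = (7, 22, 31), XZ = (18, 51, 72), XW = (8, 26, 37).
XZ × XW = (15, -90, 60).
XY · (XZ × XW) = -15.
Since -15 ≠ 0, the four points are not coplanar.

No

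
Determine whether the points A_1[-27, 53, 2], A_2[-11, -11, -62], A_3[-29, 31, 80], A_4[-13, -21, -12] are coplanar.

Yes

The four points are coplanar iff the 3×3 determinant with rows A_1A_2, A_1A_3, A_1A_4 is zero.
Rows: (16, -64, -64), (-2, -22, 78), (14, -74, -14).
Expanding along the first row: (16)(6080) − (-64)(-1064) + (-64)(456) = 0.
Zero determinant ⇒ coplanar.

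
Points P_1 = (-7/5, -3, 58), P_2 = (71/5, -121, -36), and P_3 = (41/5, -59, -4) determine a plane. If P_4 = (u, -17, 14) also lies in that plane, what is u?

23/5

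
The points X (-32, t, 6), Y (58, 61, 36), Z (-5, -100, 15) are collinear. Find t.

-169

Collinearity requires XY × XZ = 0; each component is linear in t.
The x-component gives (21)t + (3549) = 0, so t = -169.
The remaining components then also vanish.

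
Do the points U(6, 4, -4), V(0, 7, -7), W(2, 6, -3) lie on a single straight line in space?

UV = (-6, 3, -3), UW = (-4, 2, 1).
UV × UW = (9, 18, 0).
The cross product is nonzero, so the points do not lie on one line.

No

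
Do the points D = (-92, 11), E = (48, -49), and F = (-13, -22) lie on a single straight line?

DE = (140, -60), DF = (79, -33).
If collinear, DF would be a scalar multiple of DE. But (140)·(-33) ≠ (-60)·(79) (difference 120), so they are not parallel; the points are not collinear.

No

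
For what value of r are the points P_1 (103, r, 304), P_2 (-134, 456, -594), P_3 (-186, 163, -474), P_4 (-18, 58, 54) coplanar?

Coplanarity ⇔ det[P_1P_2; P_1P_3; P_1P_4] = 0.
Expanding, this is linear in r: (-47616)r + (6285312) = 0.
So r = 132.

132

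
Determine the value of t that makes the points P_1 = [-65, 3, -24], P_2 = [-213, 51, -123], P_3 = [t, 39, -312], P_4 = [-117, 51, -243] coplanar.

Coplanarity ⇔ det[P_1P_2; P_1P_3; P_1P_4] = 0.
Expanding, this is linear in t: (5760)t + (28800) = 0.
So t = -5.

-5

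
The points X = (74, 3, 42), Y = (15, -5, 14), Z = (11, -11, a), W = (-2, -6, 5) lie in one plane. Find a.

The points are coplanar iff XY · (XZ × XW) = 0.
Expanding, this is linear in a: (77)a + (-1232) = 0.
So a = 16.

16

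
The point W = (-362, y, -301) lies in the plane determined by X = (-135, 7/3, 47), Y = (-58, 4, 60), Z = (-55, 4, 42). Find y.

-11/3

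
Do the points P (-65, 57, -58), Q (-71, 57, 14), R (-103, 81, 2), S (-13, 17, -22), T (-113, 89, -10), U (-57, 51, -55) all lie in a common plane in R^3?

Yes

The plane through P, Q, R has normal n = PQ × PR = (-1728, -2376, -144) and equation n·X = -14760.
Checking the remaining points: n·S = -14760, n·T = -14760, n·U = -14760.
All equal -14760, so all 6 points lie in one plane.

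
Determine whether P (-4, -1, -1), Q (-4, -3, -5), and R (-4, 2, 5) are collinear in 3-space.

Yes

PQ = (0, -2, -4), PR = (0, 3, 6).
Each component of PR is -3/2 times the corresponding component of PQ, so PR = -3/2·PQ and the points are collinear.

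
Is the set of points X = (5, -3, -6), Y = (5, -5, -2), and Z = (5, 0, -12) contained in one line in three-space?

Yes

XY = (0, -2, 4), XZ = (0, 3, -6).
Each component of XZ is -3/2 times the corresponding component of XY, so XZ = -3/2·XY and the points are collinear.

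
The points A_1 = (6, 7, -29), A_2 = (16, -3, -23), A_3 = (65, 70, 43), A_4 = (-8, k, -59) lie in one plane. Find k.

Coplanarity ⇔ det[A_1A_2; A_1A_3; A_1A_4] = 0.
Expanding, this is linear in k: (-366)k + (-18666) = 0.
So k = -51.

-51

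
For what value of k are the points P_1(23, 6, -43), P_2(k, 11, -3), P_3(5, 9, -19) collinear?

-7

Direction P_1P_3 = (-18, 3, 24). From the y-coordinate of P_2, the parameter along the line is τ = (11 − 6)/3 = 5/3.
Then k = 23 + 5/3·(-18) = -7.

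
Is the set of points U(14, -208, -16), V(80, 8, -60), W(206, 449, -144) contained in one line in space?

No

UV = (66, 216, -44), UW = (192, 657, -128).
UV × UW = (1260, 0, 1890).
The cross product is nonzero, so the points do not lie on one line.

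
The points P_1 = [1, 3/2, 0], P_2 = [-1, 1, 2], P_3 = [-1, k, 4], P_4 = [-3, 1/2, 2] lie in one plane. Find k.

1

The points are coplanar iff P_1P_2 · (P_1P_3 × P_1P_4) = 0.
Expanding, this is linear in k: (4)k + (-4) = 0.
So k = 1.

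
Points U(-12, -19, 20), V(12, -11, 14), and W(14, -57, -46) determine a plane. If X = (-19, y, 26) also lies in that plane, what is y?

-18

Coplanarity requires UV · (UW × UX) = 0.
UV = (24, 8, -6), UW = (26, -38, -66); the triple product is linear in y with coefficient 1428 and constant term 25704.
Setting it to zero: y = -18.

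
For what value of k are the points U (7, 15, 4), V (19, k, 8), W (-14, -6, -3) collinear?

Direction UW = (-21, -21, -7). From the x-coordinate of V, the parameter along the line is τ = (19 − 7)/(-21) = -4/7.
Then k = 15 + (-4/7)·(-21) = 27.

27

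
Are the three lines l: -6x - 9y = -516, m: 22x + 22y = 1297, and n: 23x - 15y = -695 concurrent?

No

Intersecting l and m: solving the 2×2 system gives (x, y) = (107/22, 595/11).
Substitute into n: (23)(107/22) + (-15)(595/11) = -1399/2.
But n requires -695 ≠ -1399/2, so the three lines have no common point.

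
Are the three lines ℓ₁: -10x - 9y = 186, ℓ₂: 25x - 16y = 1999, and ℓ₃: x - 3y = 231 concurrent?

Yes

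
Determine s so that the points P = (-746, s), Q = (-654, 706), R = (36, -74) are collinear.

810

The three points are collinear iff det[PQ; PR] = 0.
This determinant is linear in s: (690)s + (-558900) = 0, so s = 810.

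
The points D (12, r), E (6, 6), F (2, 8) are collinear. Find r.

3

Collinearity: (D − E) must be parallel to (F − E) = (-4, 2).
Cross-multiplying the components: (r − 6)·(-4) = (6)·(2).
Solving gives r = 3.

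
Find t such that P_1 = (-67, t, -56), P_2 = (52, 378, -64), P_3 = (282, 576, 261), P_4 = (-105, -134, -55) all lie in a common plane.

The points are coplanar iff P_1P_2 · (P_1P_3 × P_1P_4) = 0.
Expanding, this is linear in t: (53095)t + (637140) = 0.
So t = -12.

-12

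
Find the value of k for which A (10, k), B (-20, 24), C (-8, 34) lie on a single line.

49

Collinearity: (A − B) must be parallel to (C − B) = (12, 10).
Cross-multiplying the components: (k − 24)·(12) = (30)·(10).
Solving gives k = 49.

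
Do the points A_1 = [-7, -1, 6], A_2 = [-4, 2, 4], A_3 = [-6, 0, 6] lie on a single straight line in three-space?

A_1A_2 = (3, 3, -2), A_1A_3 = (1, 1, 0).
A_1A_2 × A_1A_3 = (2, -2, 0).
The cross product is nonzero, so the points do not lie on one line.

No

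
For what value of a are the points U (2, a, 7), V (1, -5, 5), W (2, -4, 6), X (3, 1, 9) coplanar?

Coplanarity ⇔ det[UV; UW; UX] = 0.
Expanding, this is linear in a: (2)a + (4) = 0.
So a = -2.

-2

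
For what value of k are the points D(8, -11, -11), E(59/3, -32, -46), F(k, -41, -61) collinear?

Direction DE = (35/3, -21, -35). From the y-coordinate of F, the parameter along the line is τ = (-41 − (-11))/(-21) = 10/7.
Then k = 8 + 10/7·(35/3) = 74/3.

74/3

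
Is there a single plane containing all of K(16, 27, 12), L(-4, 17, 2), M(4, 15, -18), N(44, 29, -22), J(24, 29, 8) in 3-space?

Yes

The plane through K, L, M has normal n = KL × KM = (180, -480, 120) and equation n·P = -8640.
Checking the remaining points: n·N = -8640, n·J = -8640.
All equal -8640, so all 5 points lie in one plane.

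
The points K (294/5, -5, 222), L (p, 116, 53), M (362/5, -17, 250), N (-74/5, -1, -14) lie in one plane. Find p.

-219/5

Normal to plane KMN: n = (2720, 5744/5, -4144/5); plane equation n·P = -149008/5.
Requiring n·L = -149008/5: (2720)p + (446672/5) = -149008/5.
So p = -219/5.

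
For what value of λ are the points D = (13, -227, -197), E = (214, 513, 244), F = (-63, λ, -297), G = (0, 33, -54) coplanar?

-387

The points are coplanar iff DE · (DF × DG) = 0.
Expanding, this is linear in λ: (34476)λ + (13342212) = 0.
So λ = -387.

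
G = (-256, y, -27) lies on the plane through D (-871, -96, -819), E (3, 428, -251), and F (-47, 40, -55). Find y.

-342

A normal to the plane is n = DE × DF = (323088, -199704, -312912).
G lies in the plane iff n · DG = 0.
This gives (-199704)y + (-68298768) = 0, so y = -342.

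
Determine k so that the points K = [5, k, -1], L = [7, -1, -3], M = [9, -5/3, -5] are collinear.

Direction LM = (2, -2/3, -2). From the x-coordinate of K, the parameter along the line is τ = (5 − 7)/2 = -1.
Then k = (-1) + (-1)·(-2/3) = -1/3.

-1/3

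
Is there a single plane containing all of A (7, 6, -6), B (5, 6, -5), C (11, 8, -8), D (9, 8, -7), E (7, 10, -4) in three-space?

The plane through A, B, C has normal n = AB × AC = (-2, 0, -4) and equation n·P = 10.
Checking the remaining points: n·D = 10, n·E = 2.
Since n·E = 2 ≠ 10, E is off the plane and the points are not all coplanar.

No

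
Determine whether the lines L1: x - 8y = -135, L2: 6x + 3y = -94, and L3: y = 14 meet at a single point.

No

Intersecting L1 and L2: solving the 2×2 system gives (x, y) = (-1157/51, 716/51).
Substitute into L3: (0)(-1157/51) + (1)(716/51) = 716/51.
But L3 requires 14 ≠ 716/51, so the three lines have no common point.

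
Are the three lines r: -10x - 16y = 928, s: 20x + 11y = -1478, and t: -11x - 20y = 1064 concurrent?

Yes

Intersecting r and s: solving the 2×2 system gives (x, y) = (-64, -18).
Substitute into t: (-11)(-64) + (-20)(-18) = 1064.
This equals 1064, so (-64, -18) lies on all three lines and they are concurrent.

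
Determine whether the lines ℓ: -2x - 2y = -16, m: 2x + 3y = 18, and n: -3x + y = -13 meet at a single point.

Intersecting ℓ and m: solving the 2×2 system gives (x, y) = (6, 2).
Substitute into n: (-3)(6) + (1)(2) = -16.
But n requires -13 ≠ -16, so the three lines have no common point.

No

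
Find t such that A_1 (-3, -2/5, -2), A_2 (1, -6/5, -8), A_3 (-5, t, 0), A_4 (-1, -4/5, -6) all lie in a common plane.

Normal to plane A_1A_2A_4: n = (4/5, 4, 0); plane equation n·P = -4.
Requiring n·A_3 = -4: (4)t + (-4) = -4.
So t = 0.

0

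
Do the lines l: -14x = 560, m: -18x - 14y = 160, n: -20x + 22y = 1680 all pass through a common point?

Yes

Intersecting l and m: solving the 2×2 system gives (x, y) = (-40, 40).
Substitute into n: (-20)(-40) + (22)(40) = 1680.
This equals 1680, so (-40, 40) lies on all three lines and they are concurrent.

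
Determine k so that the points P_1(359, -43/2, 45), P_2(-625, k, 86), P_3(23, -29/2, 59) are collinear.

-1

Direction P_1P_3 = (-336, 7, 14). From the x-coordinate of P_2, the parameter along the line is τ = (-625 − 359)/(-336) = 41/14.
Then k = (-43/2) + 41/14·(7) = -1.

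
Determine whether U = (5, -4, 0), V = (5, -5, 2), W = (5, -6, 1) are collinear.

UV = (0, -1, 2), UW = (0, -2, 1).
UV × UW = (3, 0, 0).
The cross product is nonzero, so the points do not lie on one line.

No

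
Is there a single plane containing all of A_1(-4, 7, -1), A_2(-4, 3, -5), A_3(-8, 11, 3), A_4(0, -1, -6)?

With A_1 as base: A_1A_2 = (0, -4, -4), A_1A_3 = (-4, 4, 4), A_1A_4 = (4, -8, -5).
A_1A_3 × A_1A_4 = (12, -4, 16).
A_1A_2 · (A_1A_3 × A_1A_4) = -48.
Since -48 ≠ 0, the four points are not coplanar.

No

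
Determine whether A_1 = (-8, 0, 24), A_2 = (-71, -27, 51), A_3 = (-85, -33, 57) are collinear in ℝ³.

A_1A_2 = (-63, -27, 27), A_1A_3 = (-77, -33, 33).
A_1A_2 × A_1A_3 = (0, 0, 0).
The cross product vanishes, so the three points are collinear.

Yes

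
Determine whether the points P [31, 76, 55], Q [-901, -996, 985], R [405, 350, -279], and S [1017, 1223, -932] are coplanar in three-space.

With P as base: PQ = (-932, -1072, 930), PR = (374, 274, -334), PS = (986, 1147, -987).
PR × PS = (112660, 39814, 158814).
PQ · (PR × PS) = 17292.
Since 17292 ≠ 0, the four points are not coplanar.

No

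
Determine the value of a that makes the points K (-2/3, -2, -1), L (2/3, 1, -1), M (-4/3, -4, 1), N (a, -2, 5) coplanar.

0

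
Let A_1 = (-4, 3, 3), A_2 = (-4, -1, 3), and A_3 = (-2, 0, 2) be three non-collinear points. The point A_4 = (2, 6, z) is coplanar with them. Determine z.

0

Coplanarity requires A_1A_2 · (A_1A_3 × A_1A_4) = 0.
A_1A_2 = (0, -4, 0), A_1A_3 = (2, -3, -1); the triple product is linear in z with coefficient 8 and constant term 0.
Setting it to zero: z = 0.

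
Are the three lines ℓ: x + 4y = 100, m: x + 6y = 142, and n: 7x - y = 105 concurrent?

No

Intersecting ℓ and m: solving the 2×2 system gives (x, y) = (16, 21).
Substitute into n: (7)(16) + (-1)(21) = 91.
But n requires 105 ≠ 91, so the three lines have no common point.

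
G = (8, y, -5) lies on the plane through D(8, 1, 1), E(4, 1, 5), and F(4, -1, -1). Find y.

-1

Coplanarity requires DE · (DF × DG) = 0.
DE = (-4, 0, 4), DF = (-4, -2, -2); the triple product is linear in y with coefficient -24 and constant term -24.
Setting it to zero: y = -1.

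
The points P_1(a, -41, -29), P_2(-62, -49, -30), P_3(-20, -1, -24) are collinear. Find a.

-55

Direction P_2P_3 = (42, 48, 6). From the y-coordinate of P_1, the parameter along the line is τ = (-41 − (-49))/48 = 1/6.
Then a = (-62) + 1/6·(42) = -55.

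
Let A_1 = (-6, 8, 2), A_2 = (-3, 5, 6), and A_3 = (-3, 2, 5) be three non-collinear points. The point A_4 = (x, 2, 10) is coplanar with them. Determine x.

The plane through A_1, A_2, A_3 has equation 15x + 3y − 9z = -84.
Substituting A_4: (15)x + (-84) = -84, so x = 0.

0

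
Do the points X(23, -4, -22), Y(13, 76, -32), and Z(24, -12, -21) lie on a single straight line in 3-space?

Yes

XY = (-10, 80, -10), XZ = (1, -8, 1).
Each component of XZ is -1/10 times the corresponding component of XY, so XZ = -1/10·XY and the points are collinear.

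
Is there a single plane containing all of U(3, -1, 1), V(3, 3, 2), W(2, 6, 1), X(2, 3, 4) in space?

No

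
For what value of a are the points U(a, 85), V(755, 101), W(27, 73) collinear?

339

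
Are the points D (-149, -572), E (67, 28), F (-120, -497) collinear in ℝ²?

DE = (216, 600), DF = (29, 75).
If collinear, DF would be a scalar multiple of DE. But (216)·(75) ≠ (600)·(29) (difference -1200), so they are not parallel; the points are not collinear.

No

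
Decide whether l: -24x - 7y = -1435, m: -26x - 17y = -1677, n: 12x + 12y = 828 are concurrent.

Yes

Intersecting l and m: solving the 2×2 system gives (x, y) = (56, 13).
Substitute into n: (12)(56) + (12)(13) = 828.
This equals 828, so (56, 13) lies on all three lines and they are concurrent.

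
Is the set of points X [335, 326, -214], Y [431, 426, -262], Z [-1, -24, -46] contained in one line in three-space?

Yes

XY = (96, 100, -48), XZ = (-336, -350, 168).
XY × XZ = (0, 0, 0).
The cross product vanishes, so the three points are collinear.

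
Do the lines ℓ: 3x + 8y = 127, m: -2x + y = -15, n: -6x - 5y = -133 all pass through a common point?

Intersecting ℓ and m: solving the 2×2 system gives (x, y) = (13, 11).
Substitute into n: (-6)(13) + (-5)(11) = -133.
This equals -133, so (13, 11) lies on all three lines and they are concurrent.

Yes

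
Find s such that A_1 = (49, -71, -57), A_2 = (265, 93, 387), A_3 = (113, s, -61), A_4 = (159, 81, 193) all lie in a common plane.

The points are coplanar iff A_1A_2 · (A_1A_3 × A_1A_4) = 0.
Expanding, this is linear in s: (5160)s + (2120760) = 0.
So s = -411.

-411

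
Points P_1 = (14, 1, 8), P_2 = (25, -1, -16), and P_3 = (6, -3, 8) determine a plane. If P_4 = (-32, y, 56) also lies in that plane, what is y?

Coplanarity requires P_1P_2 · (P_1P_3 × P_1P_4) = 0.
P_1P_2 = (11, -2, -24), P_1P_3 = (-8, -4, 0); the triple product is linear in y with coefficient 192 and constant term 1344.
Setting it to zero: y = -7.

-7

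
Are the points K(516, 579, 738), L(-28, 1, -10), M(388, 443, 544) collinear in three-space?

KL = (-544, -578, -748), KM = (-128, -136, -194).
KL × KM = (10404, -9792, 0).
The cross product is nonzero, so the points do not lie on one line.

No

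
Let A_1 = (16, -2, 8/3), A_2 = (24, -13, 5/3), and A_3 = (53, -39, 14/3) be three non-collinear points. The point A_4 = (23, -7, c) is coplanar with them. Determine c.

A normal to the plane is n = A_1A_2 × A_1A_3 = (-59, -53, 111).
A_4 lies in the plane iff n · A_1A_4 = 0.
This gives (111)c + (-444) = 0, so c = 4.

4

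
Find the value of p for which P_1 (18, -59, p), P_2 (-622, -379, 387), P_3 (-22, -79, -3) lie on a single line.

Direction P_2P_3 = (600, 300, -390). From the x-coordinate of P_1, the parameter along the line is τ = (18 − (-622))/600 = 16/15.
Then p = 387 + 16/15·(-390) = -29.

-29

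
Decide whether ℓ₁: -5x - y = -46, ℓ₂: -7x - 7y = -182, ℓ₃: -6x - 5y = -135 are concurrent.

Intersecting ℓ₁ and ℓ₂: solving the 2×2 system gives (x, y) = (5, 21).
Substitute into ℓ₃: (-6)(5) + (-5)(21) = -135.
This equals -135, so (5, 21) lies on all three lines and they are concurrent.

Yes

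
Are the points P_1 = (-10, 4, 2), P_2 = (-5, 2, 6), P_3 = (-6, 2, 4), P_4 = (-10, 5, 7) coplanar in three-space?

With P_1 as base: P_1P_2 = (5, -2, 4), P_1P_3 = (4, -2, 2), P_1P_4 = (0, 1, 5).
P_1P_3 × P_1P_4 = (-12, -20, 4).
P_1P_2 · (P_1P_3 × P_1P_4) = -4.
Since -4 ≠ 0, the four points are not coplanar.

No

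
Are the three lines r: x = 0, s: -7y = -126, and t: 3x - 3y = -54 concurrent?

Yes

Lines aᵢx + bᵢy = cᵢ with pairwise distinct directions are concurrent exactly when det[aᵢ bᵢ cᵢ] = 0.
Here the determinant is 0.
It vanishes, so the lines are concurrent at (0, 18).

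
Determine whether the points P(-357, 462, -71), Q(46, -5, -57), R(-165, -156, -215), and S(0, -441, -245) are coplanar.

The four points are coplanar iff the 3×3 determinant with rows PQ, PR, PS is zero.
Rows: (403, -467, 14), (192, -618, -144), (357, -903, -174).
Expanding along the first row: (403)(-22500) − (-467)(18000) + (14)(47250) = 0.
Zero determinant ⇒ coplanar.

Yes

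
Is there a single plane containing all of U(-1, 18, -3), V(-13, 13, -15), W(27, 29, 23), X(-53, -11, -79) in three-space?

A normal to the plane through U, V, W is n = UV × UW = (2, -24, 8).
The plane has equation n·P = -458. For X: n·X = -474.
-474 ≠ -458, so X is off the plane.

No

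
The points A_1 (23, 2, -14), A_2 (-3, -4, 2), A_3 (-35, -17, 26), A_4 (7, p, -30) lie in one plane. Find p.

32

Normal to plane A_1A_2A_3: n = (64, 112, 146); plane equation n·P = -348.
Requiring n·A_4 = -348: (112)p + (-3932) = -348.
So p = 32.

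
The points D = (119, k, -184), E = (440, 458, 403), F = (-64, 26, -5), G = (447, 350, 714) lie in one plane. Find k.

The points are coplanar iff DE · (DF × DG) = 0.
Expanding, this is linear in k: (-153888)k + (46935840) = 0.
So k = 305.

305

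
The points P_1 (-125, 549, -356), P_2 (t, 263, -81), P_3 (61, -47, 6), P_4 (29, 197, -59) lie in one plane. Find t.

Normal to plane P_1P_3P_4: n = (-49588, 506, 26312); plane equation n·P = -2890778.
Requiring n·P_2 = -2890778: (-49588)t + (-1998194) = -2890778.
So t = 18.

18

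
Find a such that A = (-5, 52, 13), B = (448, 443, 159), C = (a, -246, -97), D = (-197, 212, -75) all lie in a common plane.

-347

The points are coplanar iff AB · (AC × AD) = 0.
Expanding, this is linear in a: (57768)a + (20045496) = 0.
So a = -347.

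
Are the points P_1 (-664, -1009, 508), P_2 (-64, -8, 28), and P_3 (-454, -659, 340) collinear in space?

No

P_1P_2 = (600, 1001, -480), P_1P_3 = (210, 350, -168).
P_1P_2 × P_1P_3 = (-168, 0, -210).
The cross product is nonzero, so the points do not lie on one line.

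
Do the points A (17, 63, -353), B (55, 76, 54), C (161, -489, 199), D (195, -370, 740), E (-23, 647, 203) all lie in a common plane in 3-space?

The plane through A, B, C has normal n = AB × AC = (231840, 37632, -22848) and equation n·P = 14377440.
Checking the remaining points: n·D = 14377440, n·E = 14377440.
All equal 14377440, so all 5 points lie in one plane.

Yes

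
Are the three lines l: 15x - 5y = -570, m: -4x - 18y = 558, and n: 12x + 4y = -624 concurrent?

The three lines meet at one point iff the augmented coefficient matrix [aᵢ bᵢ cᵢ] has rank < 3, i.e. its determinant vanishes.
Here the determinant is 0.
It vanishes, so the lines are concurrent at (-45, -21).

Yes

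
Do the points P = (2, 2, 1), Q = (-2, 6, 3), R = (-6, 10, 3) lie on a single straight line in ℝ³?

PQ = (-4, 4, 2), PR = (-8, 8, 2).
Comparing components 2 and 3: (4)(2) − (2)(8) = -8 ≠ 0, so PQ and PR are not parallel and the points are not collinear.

No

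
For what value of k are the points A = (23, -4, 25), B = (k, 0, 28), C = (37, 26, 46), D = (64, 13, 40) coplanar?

27

Normal to plane ACD: n = (93, 651, -992); plane equation n·P = -25265.
Requiring n·B = -25265: (93)k + (-27776) = -25265.
So k = 27.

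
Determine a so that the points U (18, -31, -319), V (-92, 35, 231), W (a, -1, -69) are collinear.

Direction UV = (-110, 66, 550). From the y-coordinate of W, the parameter along the line is τ = (-1 − (-31))/66 = 5/11.
Then a = 18 + 5/11·(-110) = -32.

-32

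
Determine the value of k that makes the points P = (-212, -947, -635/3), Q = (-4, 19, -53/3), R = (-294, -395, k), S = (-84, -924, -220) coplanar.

Normal to plane PQS: n = (-12512, 79696/3, -118864); plane equation n·X = 2654720.
Requiring n·R = 2654720: (-118864)k + (-20444336/3) = 2654720.
So k = -239/3.

-239/3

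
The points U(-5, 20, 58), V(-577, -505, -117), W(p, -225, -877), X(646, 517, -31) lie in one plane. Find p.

95

Normal to plane UVX: n = (133700, -164833, 57491); plane equation n·P = -630682.
Requiring n·W = -630682: (133700)p + (-13332182) = -630682.
So p = 95.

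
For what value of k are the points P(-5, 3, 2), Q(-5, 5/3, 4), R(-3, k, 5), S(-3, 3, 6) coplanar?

11/3

Normal to plane PQS: n = (-16/3, 4, 8/3); plane equation n·X = 44.
Requiring n·R = 44: (4)k + (88/3) = 44.
So k = 11/3.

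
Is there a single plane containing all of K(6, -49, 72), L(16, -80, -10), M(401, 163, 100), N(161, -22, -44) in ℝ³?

No

With K as base: KL = (10, -31, -82), KM = (395, 212, 28), KN = (155, 27, -116).
KM × KN = (-25348, 50160, -22195).
KL · (KM × KN) = 11550.
Since 11550 ≠ 0, the four points are not coplanar.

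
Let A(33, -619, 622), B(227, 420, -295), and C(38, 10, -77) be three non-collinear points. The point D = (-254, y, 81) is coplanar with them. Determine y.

The plane through A, B, C has equation −149468x + 131021y + 116831z = -13365561.
Substituting D: (131021)y + (47428183) = -13365561, so y = -464.

-464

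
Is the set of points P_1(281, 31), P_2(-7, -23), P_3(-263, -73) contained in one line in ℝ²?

No

P_1P_2 = (-288, -54), P_1P_3 = (-544, -104).
Twice the signed area of △P_1P_2P_3 is (-288)(-104) − (-54)(-544) = 576.
The area is nonzero, so the three points are not collinear.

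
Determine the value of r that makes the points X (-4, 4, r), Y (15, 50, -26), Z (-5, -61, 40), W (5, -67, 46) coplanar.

-1

The points are coplanar iff XY · (XZ × XW) = 0.
Expanding, this is linear in r: (-1230)r + (-1230) = 0.
So r = -1.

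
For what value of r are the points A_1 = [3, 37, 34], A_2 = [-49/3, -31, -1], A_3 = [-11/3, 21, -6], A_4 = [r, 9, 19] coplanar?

-5

Coplanarity ⇔ det[A_1A_2; A_1A_3; A_1A_4] = 0.
Expanding, this is linear in r: (2160)r + (10800) = 0.
So r = -5.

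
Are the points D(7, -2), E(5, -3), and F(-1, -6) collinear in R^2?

Yes

DE = (-2, -1), DF = (-8, -4).
Twice the signed area of △DEF is (-2)(-4) − (-1)(-8) = 0.
The triangle is degenerate (zero area), so the points are collinear.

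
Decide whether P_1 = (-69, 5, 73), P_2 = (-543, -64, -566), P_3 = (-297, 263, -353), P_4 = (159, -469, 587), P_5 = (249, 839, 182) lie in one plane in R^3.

No

The plane through P_1, P_2, P_3 has normal n = P_1P_2 × P_1P_3 = (194256, -56232, -138024) and equation n·P = -23760576.
Checking the remaining points: n·P_4 = -23760576, n·P_5 = -23929272.
Since n·P_5 = -23929272 ≠ -23760576, P_5 is off the plane and the points are not all coplanar.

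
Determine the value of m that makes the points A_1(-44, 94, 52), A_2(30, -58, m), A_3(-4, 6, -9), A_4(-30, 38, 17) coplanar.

Normal to plane A_1A_3A_4: n = (-336, 546, -1008); plane equation n·P = 13692.
Requiring n·A_2 = 13692: (-1008)m + (-41748) = 13692.
So m = -55.

-55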